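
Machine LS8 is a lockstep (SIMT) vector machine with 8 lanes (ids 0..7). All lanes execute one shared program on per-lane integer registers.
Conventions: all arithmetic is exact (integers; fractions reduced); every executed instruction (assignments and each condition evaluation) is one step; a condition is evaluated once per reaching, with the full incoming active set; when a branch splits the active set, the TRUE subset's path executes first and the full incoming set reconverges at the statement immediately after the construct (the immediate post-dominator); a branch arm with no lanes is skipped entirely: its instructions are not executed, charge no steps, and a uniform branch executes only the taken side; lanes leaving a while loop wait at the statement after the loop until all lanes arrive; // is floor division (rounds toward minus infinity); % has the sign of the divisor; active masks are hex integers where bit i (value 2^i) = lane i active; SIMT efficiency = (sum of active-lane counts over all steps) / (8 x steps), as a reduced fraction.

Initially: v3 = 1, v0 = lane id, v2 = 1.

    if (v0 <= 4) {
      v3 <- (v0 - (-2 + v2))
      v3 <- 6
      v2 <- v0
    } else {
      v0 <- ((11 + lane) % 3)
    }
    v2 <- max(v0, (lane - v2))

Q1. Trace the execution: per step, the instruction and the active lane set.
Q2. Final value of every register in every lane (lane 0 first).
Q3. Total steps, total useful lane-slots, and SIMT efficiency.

step 0: eval (v0 <= 4)               0xff
step 1: v3 <- (v0 - (-2 + v2))       0x1f
step 2: v3 <- 6                      0x1f
step 3: v2 <- v0                     0x1f
step 4: v0 <- ((11 + lane) % 3)      0xe0
step 5: v2 <- max(v0, (lane - v2))   0xff

Answer: 6 steps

v3: 6,6,6,6,6,1,1,1
v0: 0,1,2,3,4,1,2,0
v2: 0,1,2,3,4,4,5,6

steps = 6; useful = 34; efficiency = 34/48 = 17/24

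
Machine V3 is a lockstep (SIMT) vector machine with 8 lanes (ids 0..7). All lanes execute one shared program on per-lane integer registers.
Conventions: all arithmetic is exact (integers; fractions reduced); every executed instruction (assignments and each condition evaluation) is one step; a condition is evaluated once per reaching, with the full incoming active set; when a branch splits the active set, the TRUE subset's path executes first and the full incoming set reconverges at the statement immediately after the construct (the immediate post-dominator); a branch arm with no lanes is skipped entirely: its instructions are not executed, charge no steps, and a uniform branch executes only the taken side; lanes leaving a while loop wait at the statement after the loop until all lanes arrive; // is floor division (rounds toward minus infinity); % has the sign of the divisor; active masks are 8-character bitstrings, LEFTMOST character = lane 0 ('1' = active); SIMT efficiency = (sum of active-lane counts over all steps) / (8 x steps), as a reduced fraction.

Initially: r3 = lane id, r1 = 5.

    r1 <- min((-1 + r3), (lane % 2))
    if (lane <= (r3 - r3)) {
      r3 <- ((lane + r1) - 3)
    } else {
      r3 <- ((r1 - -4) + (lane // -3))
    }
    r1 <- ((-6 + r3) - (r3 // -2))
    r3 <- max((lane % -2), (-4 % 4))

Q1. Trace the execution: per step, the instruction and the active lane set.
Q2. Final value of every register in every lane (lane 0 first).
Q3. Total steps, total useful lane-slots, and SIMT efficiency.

step 0: r1 <- min((-1 + r3), (lane % 2)) 11111111
step 1: eval (lane <= (r3 - r3))     11111111
step 2: r3 <- ((lane + r1) - 3)      10000000
step 3: r3 <- ((r1 - -4) + (lane // -3)) 01111111
step 4: r1 <- ((-6 + r3) - (r3 // -2)) 11111111
step 5: r3 <- max((lane % -2), (-4 % 4)) 11111111

Answer: 6 steps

r3: 0,0,0,0,0,0,0,0
r1: -12,-1,-1,0,-3,-1,-3,-3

steps = 6; useful = 40; efficiency = 40/48 = 5/6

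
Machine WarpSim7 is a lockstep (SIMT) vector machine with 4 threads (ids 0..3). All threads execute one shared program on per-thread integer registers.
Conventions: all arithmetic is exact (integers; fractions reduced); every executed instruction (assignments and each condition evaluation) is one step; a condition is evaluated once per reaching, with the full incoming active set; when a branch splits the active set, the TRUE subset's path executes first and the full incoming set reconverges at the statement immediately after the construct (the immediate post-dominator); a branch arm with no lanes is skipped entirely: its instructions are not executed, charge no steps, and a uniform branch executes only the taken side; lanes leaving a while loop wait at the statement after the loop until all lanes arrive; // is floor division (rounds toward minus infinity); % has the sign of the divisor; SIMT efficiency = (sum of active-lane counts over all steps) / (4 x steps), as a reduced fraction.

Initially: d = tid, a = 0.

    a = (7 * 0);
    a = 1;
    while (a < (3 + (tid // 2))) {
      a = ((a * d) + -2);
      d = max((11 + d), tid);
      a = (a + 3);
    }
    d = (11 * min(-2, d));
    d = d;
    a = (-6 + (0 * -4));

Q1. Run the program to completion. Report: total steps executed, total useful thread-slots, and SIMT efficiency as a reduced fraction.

Answer: 14 steps, 52 useful, 13/14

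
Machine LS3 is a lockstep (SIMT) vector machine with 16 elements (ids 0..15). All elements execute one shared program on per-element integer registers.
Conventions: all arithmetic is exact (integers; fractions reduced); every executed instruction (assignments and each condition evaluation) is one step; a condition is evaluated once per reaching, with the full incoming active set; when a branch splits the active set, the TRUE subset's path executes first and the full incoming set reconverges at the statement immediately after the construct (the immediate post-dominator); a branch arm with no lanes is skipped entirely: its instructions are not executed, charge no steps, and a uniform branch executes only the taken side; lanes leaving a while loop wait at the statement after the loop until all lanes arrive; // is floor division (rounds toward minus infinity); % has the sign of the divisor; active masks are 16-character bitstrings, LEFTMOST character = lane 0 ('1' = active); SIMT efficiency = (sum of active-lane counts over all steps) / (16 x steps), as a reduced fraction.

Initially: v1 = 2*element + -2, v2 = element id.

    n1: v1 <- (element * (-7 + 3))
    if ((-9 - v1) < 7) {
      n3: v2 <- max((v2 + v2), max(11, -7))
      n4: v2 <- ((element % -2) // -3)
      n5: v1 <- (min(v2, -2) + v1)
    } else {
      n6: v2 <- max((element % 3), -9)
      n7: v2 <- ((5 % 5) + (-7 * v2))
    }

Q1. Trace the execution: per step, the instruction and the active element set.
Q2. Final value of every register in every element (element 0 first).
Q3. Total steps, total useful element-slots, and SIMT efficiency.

step 0: v1 <- (element * (-7 + 3))   1111111111111111
step 1: eval ((-9 - v1) < 7)         1111111111111111
step 2: v2 <- max((v2 + v2), max(11, -7)) 1111000000000000
step 3: v2 <- ((element % -2) // -3) 1111000000000000
step 4: v1 <- (min(v2, -2) + v1)     1111000000000000
step 5: v2 <- max((element % 3), -9) 0000111111111111
step 6: v2 <- ((5 % 5) + (-7 * v2))  0000111111111111

Answer: 7 steps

v1: -2,-6,-10,-14,-16,-20,-24,-28,-32,-36,-40,-44,-48,-52,-56,-60
v2: 0,0,0,0,-7,-14,0,-7,-14,0,-7,-14,0,-7,-14,0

steps = 7; useful = 68; efficiency = 68/112 = 17/28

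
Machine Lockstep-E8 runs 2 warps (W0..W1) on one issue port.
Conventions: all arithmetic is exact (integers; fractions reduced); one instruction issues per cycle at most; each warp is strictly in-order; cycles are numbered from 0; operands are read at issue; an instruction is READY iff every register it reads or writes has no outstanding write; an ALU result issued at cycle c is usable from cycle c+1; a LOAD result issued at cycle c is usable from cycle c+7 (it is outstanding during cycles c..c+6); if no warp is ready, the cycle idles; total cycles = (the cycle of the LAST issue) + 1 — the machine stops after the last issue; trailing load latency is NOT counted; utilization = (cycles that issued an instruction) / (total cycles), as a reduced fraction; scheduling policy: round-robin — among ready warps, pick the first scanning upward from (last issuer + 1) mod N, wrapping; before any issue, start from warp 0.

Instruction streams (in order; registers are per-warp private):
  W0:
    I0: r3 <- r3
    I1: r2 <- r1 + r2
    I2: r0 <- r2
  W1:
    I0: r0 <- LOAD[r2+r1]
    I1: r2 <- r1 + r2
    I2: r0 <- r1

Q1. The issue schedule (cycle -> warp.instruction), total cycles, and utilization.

cycle 0: W0.I0
cycle 1: W1.I0
cycle 2: W0.I1
cycle 3: W1.I1
cycle 4: W0.I2
cycle 5: idle
cycle 6: idle
cycle 7: idle
cycle 8: W1.I2

Answer: 9 cycles, utilization 2/3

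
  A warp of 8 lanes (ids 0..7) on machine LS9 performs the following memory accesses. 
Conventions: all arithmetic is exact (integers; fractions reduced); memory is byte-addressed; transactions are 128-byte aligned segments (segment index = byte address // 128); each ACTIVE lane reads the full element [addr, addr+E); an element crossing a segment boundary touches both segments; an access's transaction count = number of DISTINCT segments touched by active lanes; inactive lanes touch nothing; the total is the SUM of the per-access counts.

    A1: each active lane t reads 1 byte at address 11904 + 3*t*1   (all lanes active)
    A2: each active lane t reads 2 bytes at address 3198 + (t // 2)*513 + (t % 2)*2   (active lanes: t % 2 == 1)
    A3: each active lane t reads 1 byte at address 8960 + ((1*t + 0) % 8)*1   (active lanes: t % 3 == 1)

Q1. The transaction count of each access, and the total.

A1: 1 transaction
A2: 4 transactions
A3: 1 transaction

Answer: 1,4,1; total 6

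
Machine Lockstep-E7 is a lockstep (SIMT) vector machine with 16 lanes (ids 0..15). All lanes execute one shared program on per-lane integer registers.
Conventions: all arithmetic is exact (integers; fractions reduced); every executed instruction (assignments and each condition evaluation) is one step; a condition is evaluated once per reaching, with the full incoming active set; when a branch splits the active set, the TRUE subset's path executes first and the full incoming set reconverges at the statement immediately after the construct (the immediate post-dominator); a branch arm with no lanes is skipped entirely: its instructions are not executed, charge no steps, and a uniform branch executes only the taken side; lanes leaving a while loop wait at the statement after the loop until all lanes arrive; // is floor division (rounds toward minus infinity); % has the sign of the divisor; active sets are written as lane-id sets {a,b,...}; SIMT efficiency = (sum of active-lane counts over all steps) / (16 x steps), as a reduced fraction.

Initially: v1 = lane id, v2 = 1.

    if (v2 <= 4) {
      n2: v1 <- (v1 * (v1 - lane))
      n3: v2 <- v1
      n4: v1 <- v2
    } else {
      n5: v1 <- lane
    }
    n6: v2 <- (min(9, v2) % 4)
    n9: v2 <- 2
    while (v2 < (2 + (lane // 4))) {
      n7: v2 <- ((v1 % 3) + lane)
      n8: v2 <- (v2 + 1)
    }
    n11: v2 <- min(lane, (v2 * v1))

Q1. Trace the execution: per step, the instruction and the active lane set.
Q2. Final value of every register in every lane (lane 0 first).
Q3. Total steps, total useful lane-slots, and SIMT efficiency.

step 0: eval (v2 <= 4)               {0,1,2,3,4,5,6,7,8,9,10,11,12,13,14,15}
step 1: v1 <- (v1 * (v1 - lane))     {0,1,2,3,4,5,6,7,8,9,10,11,12,13,14,15}
step 2: v2 <- v1                     {0,1,2,3,4,5,6,7,8,9,10,11,12,13,14,15}
step 3: v1 <- v2                     {0,1,2,3,4,5,6,7,8,9,10,11,12,13,14,15}
step 4: v2 <- (min(9, v2) % 4)       {0,1,2,3,4,5,6,7,8,9,10,11,12,13,14,15}
step 5: v2 <- 2                      {0,1,2,3,4,5,6,7,8,9,10,11,12,13,14,15}
step 6: eval (v2 < (2 + (lane // 4))) {0,1,2,3,4,5,6,7,8,9,10,11,12,13,14,15}
step 7: v2 <- ((v1 % 3) + lane)      {4,5,6,7,8,9,10,11,12,13,14,15}
step 8: v2 <- (v2 + 1)               {4,5,6,7,8,9,10,11,12,13,14,15}
step 9: eval (v2 < (2 + (lane // 4))) {4,5,6,7,8,9,10,11,12,13,14,15}
step 10: v2 <- min(lane, (v2 * v1))   {0,1,2,3,4,5,6,7,8,9,10,11,12,13,14,15}

Answer: 11 steps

v1: 0,0,0,0,0,0,0,0,0,0,0,0,0,0,0,0
v2: 0,0,0,0,0,0,0,0,0,0,0,0,0,0,0,0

steps = 11; useful = 164; efficiency = 164/176 = 41/44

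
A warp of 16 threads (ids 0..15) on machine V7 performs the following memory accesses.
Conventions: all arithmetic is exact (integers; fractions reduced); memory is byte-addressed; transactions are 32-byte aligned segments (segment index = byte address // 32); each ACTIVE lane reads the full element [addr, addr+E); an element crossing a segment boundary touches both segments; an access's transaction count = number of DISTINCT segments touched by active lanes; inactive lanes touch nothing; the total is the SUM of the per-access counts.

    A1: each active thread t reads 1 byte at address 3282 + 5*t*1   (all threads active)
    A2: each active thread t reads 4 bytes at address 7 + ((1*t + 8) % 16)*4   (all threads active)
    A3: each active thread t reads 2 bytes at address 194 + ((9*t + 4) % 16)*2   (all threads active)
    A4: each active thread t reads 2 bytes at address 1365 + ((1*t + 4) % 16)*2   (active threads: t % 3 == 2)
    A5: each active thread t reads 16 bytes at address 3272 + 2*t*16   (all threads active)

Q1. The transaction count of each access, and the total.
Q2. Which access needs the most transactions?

A1: 3 transactions
A2: 3 transactions
A3: 2 transactions
A4: 2 transactions
A5: 16 transactions

Answer: 3,3,2,2,16; total 26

Answer: A5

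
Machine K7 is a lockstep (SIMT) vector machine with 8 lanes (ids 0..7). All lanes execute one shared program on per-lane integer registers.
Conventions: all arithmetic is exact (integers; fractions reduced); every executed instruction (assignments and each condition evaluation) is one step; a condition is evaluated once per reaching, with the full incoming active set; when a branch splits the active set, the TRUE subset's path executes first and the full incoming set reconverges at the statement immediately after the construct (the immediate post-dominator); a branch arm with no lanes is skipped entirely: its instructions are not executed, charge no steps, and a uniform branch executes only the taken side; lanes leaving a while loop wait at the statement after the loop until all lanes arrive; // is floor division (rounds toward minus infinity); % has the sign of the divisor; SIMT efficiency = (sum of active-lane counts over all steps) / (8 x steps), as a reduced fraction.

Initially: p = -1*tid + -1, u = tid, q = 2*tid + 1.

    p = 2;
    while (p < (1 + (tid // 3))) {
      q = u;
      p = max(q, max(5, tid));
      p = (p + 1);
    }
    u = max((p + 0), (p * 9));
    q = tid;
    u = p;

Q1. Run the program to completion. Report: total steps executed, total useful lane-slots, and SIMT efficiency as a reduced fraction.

Answer: 9 steps, 48 useful, 2/3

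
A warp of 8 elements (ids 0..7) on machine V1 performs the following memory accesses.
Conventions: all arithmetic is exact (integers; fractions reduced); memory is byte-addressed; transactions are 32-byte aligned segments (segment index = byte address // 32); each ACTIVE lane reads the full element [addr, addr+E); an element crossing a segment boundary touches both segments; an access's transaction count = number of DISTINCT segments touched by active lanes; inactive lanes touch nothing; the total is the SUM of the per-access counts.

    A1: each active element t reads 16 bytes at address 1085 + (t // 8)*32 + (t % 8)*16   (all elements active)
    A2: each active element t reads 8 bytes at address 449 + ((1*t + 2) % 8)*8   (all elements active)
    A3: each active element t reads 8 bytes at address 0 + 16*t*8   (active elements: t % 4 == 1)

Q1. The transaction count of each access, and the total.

A1: 5 transactions
A2: 3 transactions
A3: 2 transactions

Answer: 5,3,2; total 10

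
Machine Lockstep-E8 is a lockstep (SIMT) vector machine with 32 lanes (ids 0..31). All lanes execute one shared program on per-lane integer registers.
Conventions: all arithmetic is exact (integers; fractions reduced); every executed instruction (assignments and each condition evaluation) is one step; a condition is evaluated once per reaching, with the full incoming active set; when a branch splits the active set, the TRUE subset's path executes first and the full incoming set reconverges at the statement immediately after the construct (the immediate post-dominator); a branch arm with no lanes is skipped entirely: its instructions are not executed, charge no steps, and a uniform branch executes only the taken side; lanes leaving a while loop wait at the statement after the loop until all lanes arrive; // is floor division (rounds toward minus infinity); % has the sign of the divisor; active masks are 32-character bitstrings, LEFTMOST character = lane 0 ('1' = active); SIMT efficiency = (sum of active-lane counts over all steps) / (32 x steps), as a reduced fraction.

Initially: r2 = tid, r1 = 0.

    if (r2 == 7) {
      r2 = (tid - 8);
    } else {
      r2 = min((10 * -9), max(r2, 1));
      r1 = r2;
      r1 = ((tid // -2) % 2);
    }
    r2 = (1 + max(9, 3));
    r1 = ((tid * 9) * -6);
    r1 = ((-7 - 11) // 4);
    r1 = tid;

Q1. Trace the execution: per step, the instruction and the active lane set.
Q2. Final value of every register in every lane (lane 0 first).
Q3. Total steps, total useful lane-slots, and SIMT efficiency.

step 0: eval (r2 == 7)               11111111111111111111111111111111
step 1: r2 <- (tid - 8)              00000001000000000000000000000000
step 2: r2 <- min((10 * -9), max(r2, 1)) 11111110111111111111111111111111
step 3: r1 <- r2                     11111110111111111111111111111111
step 4: r1 <- ((tid // -2) % 2)      11111110111111111111111111111111
step 5: r2 <- (1 + max(9, 3))        11111111111111111111111111111111
step 6: r1 <- ((tid * 9) * -6)       11111111111111111111111111111111
step 7: r1 <- ((-7 - 11) // 4)       11111111111111111111111111111111
step 8: r1 <- tid                    11111111111111111111111111111111

Answer: 9 steps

r2: 10,10,10,10,10,10,10,10,10,10,10,10,10,10,10,10,10,10,10,10,10,10,10,10,10,10,10,10,10,10,10,10
r1: 0,1,2,3,4,5,6,7,8,9,10,11,12,13,14,15,16,17,18,19,20,21,22,23,24,25,26,27,28,29,30,31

steps = 9; useful = 254; efficiency = 254/288 = 127/144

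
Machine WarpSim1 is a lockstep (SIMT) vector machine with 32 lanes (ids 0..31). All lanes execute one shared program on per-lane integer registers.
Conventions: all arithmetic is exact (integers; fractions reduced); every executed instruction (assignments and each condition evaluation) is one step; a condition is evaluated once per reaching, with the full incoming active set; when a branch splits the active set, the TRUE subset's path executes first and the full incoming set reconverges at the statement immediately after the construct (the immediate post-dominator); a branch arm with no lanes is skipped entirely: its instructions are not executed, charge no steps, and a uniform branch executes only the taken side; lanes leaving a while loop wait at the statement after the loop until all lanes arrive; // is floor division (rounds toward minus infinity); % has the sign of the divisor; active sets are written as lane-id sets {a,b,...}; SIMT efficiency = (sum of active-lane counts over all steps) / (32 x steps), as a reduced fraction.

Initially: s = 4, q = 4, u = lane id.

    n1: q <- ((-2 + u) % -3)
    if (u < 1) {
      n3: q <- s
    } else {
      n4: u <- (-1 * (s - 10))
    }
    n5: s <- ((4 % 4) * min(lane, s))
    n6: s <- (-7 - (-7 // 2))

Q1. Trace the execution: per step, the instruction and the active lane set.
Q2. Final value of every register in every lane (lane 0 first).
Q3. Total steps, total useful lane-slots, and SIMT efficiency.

step 0: q <- ((-2 + u) % -3)         {0,1,2,3,4,5,6,7,8,9,10,11,12,13,14,15,16,17,18,19,20,21,22,23,24,25,26,27,28,29,30,31}
step 1: eval (u < 1)                 {0,1,2,3,4,5,6,7,8,9,10,11,12,13,14,15,16,17,18,19,20,21,22,23,24,25,26,27,28,29,30,31}
step 2: q <- s                       {0}
step 3: u <- (-1 * (s - 10))         {1,2,3,4,5,6,7,8,9,10,11,12,13,14,15,16,17,18,19,20,21,22,23,24,25,26,27,28,29,30,31}
step 4: s <- ((4 % 4) * min(lane, s)) {0,1,2,3,4,5,6,7,8,9,10,11,12,13,14,15,16,17,18,19,20,21,22,23,24,25,26,27,28,29,30,31}
step 5: s <- (-7 - (-7 // 2))        {0,1,2,3,4,5,6,7,8,9,10,11,12,13,14,15,16,17,18,19,20,21,22,23,24,25,26,27,28,29,30,31}

Answer: 6 steps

s: -3,-3,-3,-3,-3,-3,-3,-3,-3,-3,-3,-3,-3,-3,-3,-3,-3,-3,-3,-3,-3,-3,-3,-3,-3,-3,-3,-3,-3,-3,-3,-3
q: 4,-1,0,-2,-1,0,-2,-1,0,-2,-1,0,-2,-1,0,-2,-1,0,-2,-1,0,-2,-1,0,-2,-1,0,-2,-1,0,-2,-1
u: 0,6,6,6,6,6,6,6,6,6,6,6,6,6,6,6,6,6,6,6,6,6,6,6,6,6,6,6,6,6,6,6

steps = 6; useful = 160; efficiency = 160/192 = 5/6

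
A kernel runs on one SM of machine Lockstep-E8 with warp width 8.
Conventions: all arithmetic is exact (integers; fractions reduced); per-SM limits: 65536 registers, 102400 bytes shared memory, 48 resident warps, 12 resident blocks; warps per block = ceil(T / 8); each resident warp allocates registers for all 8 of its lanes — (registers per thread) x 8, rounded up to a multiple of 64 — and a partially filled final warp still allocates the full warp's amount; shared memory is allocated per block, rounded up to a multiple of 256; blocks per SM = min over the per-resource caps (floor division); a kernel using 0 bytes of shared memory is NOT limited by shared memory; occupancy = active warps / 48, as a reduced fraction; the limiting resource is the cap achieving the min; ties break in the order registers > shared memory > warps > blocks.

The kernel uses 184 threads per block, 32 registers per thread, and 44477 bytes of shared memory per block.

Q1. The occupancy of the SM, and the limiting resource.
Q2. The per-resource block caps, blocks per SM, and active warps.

Answer: occupancy 23/24, limited by shared memory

registers: 11 blocks
shared memory: 2 blocks
warps: 2 blocks
blocks: 12 blocks

Answer: 2 blocks, 46 active warps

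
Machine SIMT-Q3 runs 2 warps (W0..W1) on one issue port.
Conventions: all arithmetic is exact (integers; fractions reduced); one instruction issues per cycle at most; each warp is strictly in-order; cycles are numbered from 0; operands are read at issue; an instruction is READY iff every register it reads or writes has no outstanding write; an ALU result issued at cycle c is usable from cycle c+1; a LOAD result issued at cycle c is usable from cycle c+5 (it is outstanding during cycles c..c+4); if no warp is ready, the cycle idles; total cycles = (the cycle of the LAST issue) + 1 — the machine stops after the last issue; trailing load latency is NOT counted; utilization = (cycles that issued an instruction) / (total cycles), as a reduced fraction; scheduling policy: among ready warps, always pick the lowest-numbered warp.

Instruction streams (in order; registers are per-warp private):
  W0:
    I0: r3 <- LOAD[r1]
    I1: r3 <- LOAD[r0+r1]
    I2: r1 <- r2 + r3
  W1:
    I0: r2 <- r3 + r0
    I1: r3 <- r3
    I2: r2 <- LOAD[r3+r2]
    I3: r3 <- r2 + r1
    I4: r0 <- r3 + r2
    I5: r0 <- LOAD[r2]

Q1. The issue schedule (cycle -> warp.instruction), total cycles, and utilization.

cycle 0: W0.I0
cycle 1: W1.I0
cycle 2: W1.I1
cycle 3: W1.I2
cycle 4: idle
cycle 5: W0.I1
cycle 6: idle
cycle 7: idle
cycle 8: W1.I3
cycle 9: W1.I4
cycle 10: W0.I2
cycle 11: W1.I5

Answer: 12 cycles, utilization 3/4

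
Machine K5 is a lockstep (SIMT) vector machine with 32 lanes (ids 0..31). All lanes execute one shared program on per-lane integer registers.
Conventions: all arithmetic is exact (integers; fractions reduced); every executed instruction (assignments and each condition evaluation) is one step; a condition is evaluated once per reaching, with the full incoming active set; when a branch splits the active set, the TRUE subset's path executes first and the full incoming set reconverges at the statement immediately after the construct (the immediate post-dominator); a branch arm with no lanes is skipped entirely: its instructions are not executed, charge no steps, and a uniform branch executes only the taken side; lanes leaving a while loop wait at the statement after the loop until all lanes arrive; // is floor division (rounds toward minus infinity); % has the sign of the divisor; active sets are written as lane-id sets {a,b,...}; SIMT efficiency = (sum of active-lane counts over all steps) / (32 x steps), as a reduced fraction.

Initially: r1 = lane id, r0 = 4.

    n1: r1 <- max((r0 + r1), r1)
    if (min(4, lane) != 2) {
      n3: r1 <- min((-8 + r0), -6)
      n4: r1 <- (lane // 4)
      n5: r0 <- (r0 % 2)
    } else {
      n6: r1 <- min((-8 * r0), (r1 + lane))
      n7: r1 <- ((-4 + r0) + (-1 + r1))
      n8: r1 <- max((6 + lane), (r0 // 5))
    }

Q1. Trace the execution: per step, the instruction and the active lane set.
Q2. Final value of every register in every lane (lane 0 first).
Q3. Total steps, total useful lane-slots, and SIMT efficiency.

step 0: r1 <- max((r0 + r1), r1)     {0,1,2,3,4,5,6,7,8,9,10,11,12,13,14,15,16,17,18,19,20,21,22,23,24,25,26,27,28,29,30,31}
step 1: eval (min(4, lane) != 2)     {0,1,2,3,4,5,6,7,8,9,10,11,12,13,14,15,16,17,18,19,20,21,22,23,24,25,26,27,28,29,30,31}
step 2: r1 <- min((-8 + r0), -6)     {0,1,3,4,5,6,7,8,9,10,11,12,13,14,15,16,17,18,19,20,21,22,23,24,25,26,27,28,29,30,31}
step 3: r1 <- (lane // 4)            {0,1,3,4,5,6,7,8,9,10,11,12,13,14,15,16,17,18,19,20,21,22,23,24,25,26,27,28,29,30,31}
step 4: r0 <- (r0 % 2)               {0,1,3,4,5,6,7,8,9,10,11,12,13,14,15,16,17,18,19,20,21,22,23,24,25,26,27,28,29,30,31}
step 5: r1 <- min((-8 * r0), (r1 + lane)) {2}
step 6: r1 <- ((-4 + r0) + (-1 + r1)) {2}
step 7: r1 <- max((6 + lane), (r0 // 5)) {2}

Answer: 8 steps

r1: 0,0,8,0,1,1,1,1,2,2,2,2,3,3,3,3,4,4,4,4,5,5,5,5,6,6,6,6,7,7,7,7
r0: 0,0,4,0,0,0,0,0,0,0,0,0,0,0,0,0,0,0,0,0,0,0,0,0,0,0,0,0,0,0,0,0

steps = 8; useful = 160; efficiency = 160/256 = 5/8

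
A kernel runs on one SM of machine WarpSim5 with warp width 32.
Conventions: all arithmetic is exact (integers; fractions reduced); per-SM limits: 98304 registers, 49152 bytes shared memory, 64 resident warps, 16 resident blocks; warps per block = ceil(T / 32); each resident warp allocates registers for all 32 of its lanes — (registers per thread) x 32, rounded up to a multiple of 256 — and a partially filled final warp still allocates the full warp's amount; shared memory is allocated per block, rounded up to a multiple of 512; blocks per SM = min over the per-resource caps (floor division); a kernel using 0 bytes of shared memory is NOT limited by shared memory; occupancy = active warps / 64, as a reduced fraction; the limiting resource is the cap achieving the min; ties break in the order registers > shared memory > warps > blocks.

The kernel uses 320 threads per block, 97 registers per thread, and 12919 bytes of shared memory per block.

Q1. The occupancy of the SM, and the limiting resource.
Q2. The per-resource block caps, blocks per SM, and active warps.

Answer: occupancy 5/16, limited by registers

registers: 2 blocks
shared memory: 3 blocks
warps: 6 blocks
blocks: 16 blocks

Answer: 2 blocks, 20 active warps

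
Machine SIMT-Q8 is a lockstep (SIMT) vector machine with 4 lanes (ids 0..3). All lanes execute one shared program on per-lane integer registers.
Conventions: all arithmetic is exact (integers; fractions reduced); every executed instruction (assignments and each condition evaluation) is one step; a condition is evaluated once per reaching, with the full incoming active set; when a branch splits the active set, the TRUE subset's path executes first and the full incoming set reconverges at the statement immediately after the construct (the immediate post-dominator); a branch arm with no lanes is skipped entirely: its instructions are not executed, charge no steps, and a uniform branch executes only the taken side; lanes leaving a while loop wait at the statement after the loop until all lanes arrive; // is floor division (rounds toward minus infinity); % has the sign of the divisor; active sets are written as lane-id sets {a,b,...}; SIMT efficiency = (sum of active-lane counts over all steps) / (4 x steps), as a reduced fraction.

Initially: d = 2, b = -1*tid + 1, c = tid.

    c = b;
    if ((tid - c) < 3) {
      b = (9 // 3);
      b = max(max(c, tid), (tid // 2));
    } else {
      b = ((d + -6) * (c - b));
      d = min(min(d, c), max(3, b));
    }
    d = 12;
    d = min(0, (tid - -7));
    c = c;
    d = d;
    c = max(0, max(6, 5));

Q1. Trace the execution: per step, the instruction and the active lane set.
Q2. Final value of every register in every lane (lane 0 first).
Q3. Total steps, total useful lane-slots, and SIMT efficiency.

step 0: c <- b                       {0,1,2,3}
step 1: eval ((tid - c) < 3)         {0,1,2,3}
step 2: b <- (9 // 3)                {0,1}
step 3: b <- max(max(c, tid), (tid // 2)) {0,1}
step 4: b <- ((d + -6) * (c - b))    {2,3}
step 5: d <- min(min(d, c), max(3, b)) {2,3}
step 6: d <- 12                      {0,1,2,3}
step 7: d <- min(0, (tid - -7))      {0,1,2,3}
step 8: c <- c                       {0,1,2,3}
step 9: d <- d                       {0,1,2,3}
step 10: c <- max(0, max(6, 5))       {0,1,2,3}

Answer: 11 steps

d: 0,0,0,0
b: 1,1,0,0
c: 6,6,6,6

steps = 11; useful = 36; efficiency = 36/44 = 9/11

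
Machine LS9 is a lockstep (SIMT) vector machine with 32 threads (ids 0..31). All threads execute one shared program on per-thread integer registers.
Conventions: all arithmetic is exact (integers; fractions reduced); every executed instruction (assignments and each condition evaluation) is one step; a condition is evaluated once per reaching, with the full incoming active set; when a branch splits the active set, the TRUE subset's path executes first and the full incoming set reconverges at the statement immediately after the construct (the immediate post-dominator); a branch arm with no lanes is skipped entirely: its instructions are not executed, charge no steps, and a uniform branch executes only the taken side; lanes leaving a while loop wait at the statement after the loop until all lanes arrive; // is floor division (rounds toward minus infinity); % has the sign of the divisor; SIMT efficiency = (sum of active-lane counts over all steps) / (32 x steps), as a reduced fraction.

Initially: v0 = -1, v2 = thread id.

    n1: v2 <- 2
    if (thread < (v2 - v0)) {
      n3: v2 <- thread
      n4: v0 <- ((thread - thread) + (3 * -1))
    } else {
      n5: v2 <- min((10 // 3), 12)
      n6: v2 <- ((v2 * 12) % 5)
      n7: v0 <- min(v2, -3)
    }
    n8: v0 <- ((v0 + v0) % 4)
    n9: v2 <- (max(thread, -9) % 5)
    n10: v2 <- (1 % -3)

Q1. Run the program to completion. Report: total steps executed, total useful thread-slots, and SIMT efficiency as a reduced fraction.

Answer: 10 steps, 253 useful, 253/320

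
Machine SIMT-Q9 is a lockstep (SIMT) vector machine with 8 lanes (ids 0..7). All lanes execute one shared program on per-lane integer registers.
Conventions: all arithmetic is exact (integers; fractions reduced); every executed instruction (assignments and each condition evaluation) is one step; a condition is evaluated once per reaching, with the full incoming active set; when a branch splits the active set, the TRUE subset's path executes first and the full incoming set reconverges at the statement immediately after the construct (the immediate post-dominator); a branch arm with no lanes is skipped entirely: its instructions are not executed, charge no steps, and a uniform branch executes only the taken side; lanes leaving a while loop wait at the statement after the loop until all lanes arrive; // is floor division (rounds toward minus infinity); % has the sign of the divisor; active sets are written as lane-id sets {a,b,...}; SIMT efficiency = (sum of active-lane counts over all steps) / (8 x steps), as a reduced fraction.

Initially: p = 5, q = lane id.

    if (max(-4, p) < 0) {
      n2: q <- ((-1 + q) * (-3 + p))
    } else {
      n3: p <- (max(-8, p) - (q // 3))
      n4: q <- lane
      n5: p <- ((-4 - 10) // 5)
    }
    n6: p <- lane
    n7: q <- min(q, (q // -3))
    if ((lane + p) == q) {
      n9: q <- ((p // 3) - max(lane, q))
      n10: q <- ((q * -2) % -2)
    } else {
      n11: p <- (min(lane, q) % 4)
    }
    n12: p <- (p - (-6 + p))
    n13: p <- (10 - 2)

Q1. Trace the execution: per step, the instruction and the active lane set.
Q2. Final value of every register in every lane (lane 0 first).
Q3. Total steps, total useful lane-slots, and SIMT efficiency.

step 0: eval (max(-4, p) < 0)        {0,1,2,3,4,5,6,7}
step 1: p <- (max(-8, p) - (q // 3)) {0,1,2,3,4,5,6,7}
step 2: q <- lane                    {0,1,2,3,4,5,6,7}
step 3: p <- ((-4 - 10) // 5)        {0,1,2,3,4,5,6,7}
step 4: p <- lane                    {0,1,2,3,4,5,6,7}
step 5: q <- min(q, (q // -3))       {0,1,2,3,4,5,6,7}
step 6: eval ((lane + p) == q)       {0,1,2,3,4,5,6,7}
step 7: q <- ((p // 3) - max(lane, q)) {0}
step 8: q <- ((q * -2) % -2)         {0}
step 9: p <- (min(lane, q) % 4)      {1,2,3,4,5,6,7}
step 10: p <- (p - (-6 + p))          {0,1,2,3,4,5,6,7}
step 11: p <- (10 - 2)                {0,1,2,3,4,5,6,7}

Answer: 12 steps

p: 8,8,8,8,8,8,8,8
q: 0,-1,-1,-1,-2,-2,-2,-3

steps = 12; useful = 81; efficiency = 81/96 = 27/32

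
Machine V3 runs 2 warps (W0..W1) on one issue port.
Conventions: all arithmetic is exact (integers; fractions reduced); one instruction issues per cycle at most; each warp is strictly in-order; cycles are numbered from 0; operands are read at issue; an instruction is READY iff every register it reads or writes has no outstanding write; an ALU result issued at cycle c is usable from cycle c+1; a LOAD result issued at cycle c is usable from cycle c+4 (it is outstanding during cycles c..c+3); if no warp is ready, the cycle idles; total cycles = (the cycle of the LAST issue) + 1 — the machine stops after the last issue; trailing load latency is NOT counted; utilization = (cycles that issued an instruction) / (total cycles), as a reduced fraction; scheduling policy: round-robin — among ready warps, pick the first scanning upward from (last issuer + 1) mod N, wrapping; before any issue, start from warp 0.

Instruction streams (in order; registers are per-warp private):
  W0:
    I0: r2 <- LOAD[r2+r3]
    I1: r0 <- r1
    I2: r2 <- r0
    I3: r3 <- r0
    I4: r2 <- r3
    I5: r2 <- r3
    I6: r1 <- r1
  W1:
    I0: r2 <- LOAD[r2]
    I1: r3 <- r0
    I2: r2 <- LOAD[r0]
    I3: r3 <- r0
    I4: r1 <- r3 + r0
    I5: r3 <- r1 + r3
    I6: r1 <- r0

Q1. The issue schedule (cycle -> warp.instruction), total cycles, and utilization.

cycle 0: W0.I0
cycle 1: W1.I0
cycle 2: W0.I1
cycle 3: W1.I1
cycle 4: W0.I2
cycle 5: W1.I2
cycle 6: W0.I3
cycle 7: W1.I3
cycle 8: W0.I4
cycle 9: W1.I4
cycle 10: W0.I5
cycle 11: W1.I5
cycle 12: W0.I6
cycle 13: W1.I6

Answer: 14 cycles, utilization 1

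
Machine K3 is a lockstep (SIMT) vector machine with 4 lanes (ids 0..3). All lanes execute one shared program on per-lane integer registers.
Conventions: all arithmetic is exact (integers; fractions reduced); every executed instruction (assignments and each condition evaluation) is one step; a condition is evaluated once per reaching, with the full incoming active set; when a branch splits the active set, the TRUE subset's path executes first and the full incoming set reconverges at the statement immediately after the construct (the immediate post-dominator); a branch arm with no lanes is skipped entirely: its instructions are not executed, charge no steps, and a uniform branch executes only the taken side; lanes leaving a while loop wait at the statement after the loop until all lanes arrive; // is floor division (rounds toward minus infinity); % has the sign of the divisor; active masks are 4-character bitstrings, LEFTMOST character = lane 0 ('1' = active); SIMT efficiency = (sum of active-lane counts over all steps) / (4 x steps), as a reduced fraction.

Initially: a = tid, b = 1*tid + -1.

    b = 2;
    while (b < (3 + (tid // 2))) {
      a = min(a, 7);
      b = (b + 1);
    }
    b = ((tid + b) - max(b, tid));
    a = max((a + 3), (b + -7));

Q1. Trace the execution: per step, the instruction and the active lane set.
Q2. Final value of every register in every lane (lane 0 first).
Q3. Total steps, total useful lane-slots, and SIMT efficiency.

step 0: b <- 2                       1111
step 1: eval (b < (3 + (tid // 2)))  1111
step 2: a <- min(a, 7)               1111
step 3: b <- (b + 1)                 1111
step 4: eval (b < (3 + (tid // 2)))  1111
step 5: a <- min(a, 7)               0011
step 6: b <- (b + 1)                 0011
step 7: eval (b < (3 + (tid // 2)))  0011
step 8: b <- ((tid + b) - max(b, tid)) 1111
step 9: a <- max((a + 3), (b + -7))  1111

Answer: 10 steps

a: 3,4,5,6
b: 0,1,2,3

steps = 10; useful = 34; efficiency = 34/40 = 17/20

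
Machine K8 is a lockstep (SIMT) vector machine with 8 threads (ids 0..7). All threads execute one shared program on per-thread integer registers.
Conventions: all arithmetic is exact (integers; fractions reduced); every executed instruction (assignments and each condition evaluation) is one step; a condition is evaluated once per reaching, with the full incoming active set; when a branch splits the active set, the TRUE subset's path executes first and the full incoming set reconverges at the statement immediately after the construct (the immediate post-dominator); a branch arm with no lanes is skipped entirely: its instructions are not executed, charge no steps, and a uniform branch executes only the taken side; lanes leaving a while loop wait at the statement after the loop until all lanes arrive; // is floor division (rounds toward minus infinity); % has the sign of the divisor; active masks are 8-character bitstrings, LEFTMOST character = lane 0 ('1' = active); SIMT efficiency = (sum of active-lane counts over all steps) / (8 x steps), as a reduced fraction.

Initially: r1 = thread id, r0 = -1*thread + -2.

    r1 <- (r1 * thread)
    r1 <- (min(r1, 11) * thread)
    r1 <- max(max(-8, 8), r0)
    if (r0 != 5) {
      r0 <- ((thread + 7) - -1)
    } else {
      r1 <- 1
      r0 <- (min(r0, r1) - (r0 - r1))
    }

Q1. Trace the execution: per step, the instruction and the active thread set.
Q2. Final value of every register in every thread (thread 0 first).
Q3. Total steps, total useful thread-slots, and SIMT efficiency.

step 0: r1 <- (r1 * thread)          11111111
step 1: r1 <- (min(r1, 11) * thread) 11111111
step 2: r1 <- max(max(-8, 8), r0)    11111111
step 3: eval (r0 != 5)               11111111
step 4: r0 <- ((thread + 7) - -1)    11111111

Answer: 5 steps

r1: 8,8,8,8,8,8,8,8
r0: 8,9,10,11,12,13,14,15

steps = 5; useful = 40; efficiency = 40/40 = 1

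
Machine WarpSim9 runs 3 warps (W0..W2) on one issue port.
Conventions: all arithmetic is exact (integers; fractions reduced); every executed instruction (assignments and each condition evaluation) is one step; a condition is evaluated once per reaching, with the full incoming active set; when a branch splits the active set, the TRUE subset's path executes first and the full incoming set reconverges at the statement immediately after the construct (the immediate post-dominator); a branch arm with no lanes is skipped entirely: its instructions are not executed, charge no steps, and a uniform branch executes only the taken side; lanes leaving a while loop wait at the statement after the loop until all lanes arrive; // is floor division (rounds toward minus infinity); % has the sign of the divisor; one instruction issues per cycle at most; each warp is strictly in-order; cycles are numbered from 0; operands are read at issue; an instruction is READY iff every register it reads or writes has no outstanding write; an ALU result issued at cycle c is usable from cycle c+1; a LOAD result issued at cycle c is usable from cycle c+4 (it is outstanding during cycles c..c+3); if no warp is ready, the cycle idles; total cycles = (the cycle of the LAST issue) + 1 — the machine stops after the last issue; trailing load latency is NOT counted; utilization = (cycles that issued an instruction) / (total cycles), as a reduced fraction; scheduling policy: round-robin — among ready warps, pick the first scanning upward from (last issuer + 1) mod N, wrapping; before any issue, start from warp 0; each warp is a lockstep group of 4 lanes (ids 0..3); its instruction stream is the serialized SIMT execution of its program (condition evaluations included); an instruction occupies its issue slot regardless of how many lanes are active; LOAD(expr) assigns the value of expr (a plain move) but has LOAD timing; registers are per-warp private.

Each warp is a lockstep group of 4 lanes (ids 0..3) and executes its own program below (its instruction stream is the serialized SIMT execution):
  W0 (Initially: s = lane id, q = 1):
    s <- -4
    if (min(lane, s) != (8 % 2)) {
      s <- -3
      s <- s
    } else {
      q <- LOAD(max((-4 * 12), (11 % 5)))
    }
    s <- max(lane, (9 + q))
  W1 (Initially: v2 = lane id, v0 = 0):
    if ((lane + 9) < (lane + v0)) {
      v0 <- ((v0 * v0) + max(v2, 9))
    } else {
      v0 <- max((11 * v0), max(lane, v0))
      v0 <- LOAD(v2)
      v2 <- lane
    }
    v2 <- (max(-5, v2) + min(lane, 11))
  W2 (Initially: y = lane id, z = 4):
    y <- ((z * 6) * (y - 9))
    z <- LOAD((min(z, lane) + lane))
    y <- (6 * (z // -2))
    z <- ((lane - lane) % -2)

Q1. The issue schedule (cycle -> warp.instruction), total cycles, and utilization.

cycle 0: W0.I0
cycle 1: W1.I0
cycle 2: W2.I0
cycle 3: W0.I1
cycle 4: W1.I1
cycle 5: W2.I1
cycle 6: W0.I2
cycle 7: W1.I2
cycle 8: W0.I3
cycle 9: W1.I3
cycle 10: W2.I2
cycle 11: W0.I4
cycle 12: W1.I4
cycle 13: W2.I3

Answer: 14 cycles, utilization 1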